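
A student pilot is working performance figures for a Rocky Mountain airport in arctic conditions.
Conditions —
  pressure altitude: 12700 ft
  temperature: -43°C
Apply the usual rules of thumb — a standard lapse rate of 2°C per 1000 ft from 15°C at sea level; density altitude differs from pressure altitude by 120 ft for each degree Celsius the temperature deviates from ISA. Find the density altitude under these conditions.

ISA temperature at 12700 ft = 15 − 2 × (12700/1000) = -10.4°C.
ISA deviation = -43 − (-10.4) = -32.6°C.
Density altitude = 12700 + 120 × (-32.6) = 12700 + (-3912) = 8788 ft.

8788 ft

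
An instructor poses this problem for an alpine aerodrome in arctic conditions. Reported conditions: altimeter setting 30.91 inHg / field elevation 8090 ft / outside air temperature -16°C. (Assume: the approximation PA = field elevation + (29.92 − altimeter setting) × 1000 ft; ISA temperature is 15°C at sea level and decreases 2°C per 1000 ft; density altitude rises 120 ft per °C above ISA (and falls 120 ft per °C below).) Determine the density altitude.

Pressure altitude = 8090 + (29.92 − 30.91) × 1000 = 8090 + (-990) = 7100 ft.
ISA temperature at 7100 ft = 15 − 2 × (7100/1000) = 0.8°C.
ISA deviation = -16 − 0.8 = -16.8°C.
Density altitude = 7100 + 120 × (-16.8) = 5084 ft.

5084 ft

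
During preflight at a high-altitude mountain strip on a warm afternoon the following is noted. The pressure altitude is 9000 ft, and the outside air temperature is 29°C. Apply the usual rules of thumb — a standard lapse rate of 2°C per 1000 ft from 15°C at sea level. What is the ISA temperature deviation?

ISA+32°C

ISA temperature at 9000 ft = 15 − 2 × (9000/1000) = -3°C.
Deviation = OAT − ISA = 29 − (-3) = +32°C.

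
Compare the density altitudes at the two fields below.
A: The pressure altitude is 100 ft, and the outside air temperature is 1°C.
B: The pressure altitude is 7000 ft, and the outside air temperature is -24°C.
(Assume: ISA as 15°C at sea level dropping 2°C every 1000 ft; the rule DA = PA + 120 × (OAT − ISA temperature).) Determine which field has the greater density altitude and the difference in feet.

A: ISA temp = 14.8°C, deviation -13.8°C, DA = 100 + 120 × (-13.8) = -1556 ft.
B: ISA temp = 1°C, deviation -25°C, DA = 7000 + 120 × (-25) = 4000 ft.
B is higher by 4000 − (-1556) = 5556 ft.

B by 5556 ft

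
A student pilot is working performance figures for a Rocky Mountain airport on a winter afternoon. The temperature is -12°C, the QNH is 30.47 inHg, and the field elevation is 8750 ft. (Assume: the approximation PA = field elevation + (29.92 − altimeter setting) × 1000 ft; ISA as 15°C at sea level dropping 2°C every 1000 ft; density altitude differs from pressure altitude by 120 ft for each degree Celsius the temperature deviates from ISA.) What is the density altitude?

6928 ft

Pressure altitude = 8750 + (29.92 − 30.47) × 1000 = 8750 + (-550) = 8200 ft.
ISA temperature at 8200 ft = 15 − 2 × (8200/1000) = -1.4°C.
ISA deviation = -12 − (-1.4) = -10.6°C.
Density altitude = 8200 + 120 × (-10.6) = 6928 ft.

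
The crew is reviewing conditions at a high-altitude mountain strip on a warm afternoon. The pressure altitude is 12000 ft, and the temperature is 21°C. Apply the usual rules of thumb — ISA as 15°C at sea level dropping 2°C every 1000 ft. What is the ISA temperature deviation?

ISA+30°C

ISA temperature at 12000 ft = 15 − 2 × (12000/1000) = -9°C.
Deviation = OAT − ISA = 21 − (-9) = +30°C.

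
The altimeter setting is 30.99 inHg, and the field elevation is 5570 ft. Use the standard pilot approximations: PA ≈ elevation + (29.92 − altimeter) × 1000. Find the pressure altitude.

Pressure correction = (29.92 − 30.99) × 1000 = -1070 ft.
Pressure altitude = 5570 + (-1070) = 4500 ft.

4500 ft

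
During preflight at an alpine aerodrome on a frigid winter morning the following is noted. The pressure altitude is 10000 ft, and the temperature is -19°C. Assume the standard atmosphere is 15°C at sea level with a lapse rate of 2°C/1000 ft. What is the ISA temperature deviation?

ISA-14°C

ISA temperature at 10000 ft = 15 − 2 × (10000/1000) = -5°C.
Deviation = OAT − ISA = -19 − (-5) = -14°C.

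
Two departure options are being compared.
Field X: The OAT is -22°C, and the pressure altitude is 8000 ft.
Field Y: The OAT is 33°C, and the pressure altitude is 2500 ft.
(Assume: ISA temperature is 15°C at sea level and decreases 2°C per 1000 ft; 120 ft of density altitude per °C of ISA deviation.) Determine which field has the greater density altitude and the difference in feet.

Field X by 220 ft

Field X: ISA temp = -1°C, deviation -21°C, DA = 8000 + 120 × (-21) = 5480 ft.
Field Y: ISA temp = 10°C, deviation +23°C, DA = 2500 + 120 × 23 = 5260 ft.
Field X is higher by 5480 − 5260 = 220 ft.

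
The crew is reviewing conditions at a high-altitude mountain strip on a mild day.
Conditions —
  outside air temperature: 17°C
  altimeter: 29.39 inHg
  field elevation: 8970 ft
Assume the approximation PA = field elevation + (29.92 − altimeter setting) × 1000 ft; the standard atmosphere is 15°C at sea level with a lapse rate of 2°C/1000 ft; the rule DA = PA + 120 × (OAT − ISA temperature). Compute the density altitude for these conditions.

Pressure altitude = 8970 + (29.92 − 29.39) × 1000 = 8970 + (+530) = 9500 ft.
ISA temperature at 9500 ft = 15 − 2 × (9500/1000) = -4°C.
ISA deviation = 17 − (-4) = +21°C.
Density altitude = 9500 + 120 × (21) = 12020 ft.

12020 ft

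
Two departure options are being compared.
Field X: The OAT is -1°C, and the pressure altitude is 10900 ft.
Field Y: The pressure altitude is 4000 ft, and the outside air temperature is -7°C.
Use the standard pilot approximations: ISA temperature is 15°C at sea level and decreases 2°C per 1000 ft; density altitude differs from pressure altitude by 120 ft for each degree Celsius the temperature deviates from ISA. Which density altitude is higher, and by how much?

Field X: ISA temp = -6.8°C, deviation +5.8°C, DA = 10900 + 120 × 5.8 = 11596 ft.
Field Y: ISA temp = 7°C, deviation -14°C, DA = 4000 + 120 × (-14) = 2320 ft.
Field X is higher by 11596 − 2320 = 9276 ft.

Field X by 9276 ft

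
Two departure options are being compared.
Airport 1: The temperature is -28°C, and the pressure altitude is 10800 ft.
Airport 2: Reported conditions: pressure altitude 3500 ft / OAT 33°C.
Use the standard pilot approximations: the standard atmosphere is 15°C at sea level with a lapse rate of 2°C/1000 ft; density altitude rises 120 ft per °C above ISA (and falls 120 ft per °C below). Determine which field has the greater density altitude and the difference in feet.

Airport 1 by 1732 ft

Airport 1: ISA temp = -6.6°C, deviation -21.4°C, DA = 10800 + 120 × (-21.4) = 8232 ft.
Airport 2: ISA temp = 8°C, deviation +25°C, DA = 3500 + 120 × 25 = 6500 ft.
Airport 1 is higher by 8232 − 6500 = 1732 ft.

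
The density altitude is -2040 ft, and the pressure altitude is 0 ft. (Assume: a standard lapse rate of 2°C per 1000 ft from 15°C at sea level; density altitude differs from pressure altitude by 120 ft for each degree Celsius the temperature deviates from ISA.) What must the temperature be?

Density altitude − pressure altitude = -2040 − 0 = -2040 ft.
At 120 ft/°C that is an ISA deviation of -2040/120 = -17°C.
ISA temperature at 0 ft = 15 − 2 × (0/1000) = 15°C.
OAT = ISA + deviation = 15 + (-17) = -2°C.

-2°C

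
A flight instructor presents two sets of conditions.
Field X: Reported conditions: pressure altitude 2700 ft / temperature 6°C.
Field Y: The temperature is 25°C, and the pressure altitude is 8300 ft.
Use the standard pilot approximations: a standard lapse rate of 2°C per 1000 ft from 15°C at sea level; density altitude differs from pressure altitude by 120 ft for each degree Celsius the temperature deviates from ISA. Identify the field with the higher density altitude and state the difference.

Field Y by 9224 ft

Field X: ISA temp = 9.6°C, deviation -3.6°C, DA = 2700 + 120 × (-3.6) = 2268 ft.
Field Y: ISA temp = -1.6°C, deviation +26.6°C, DA = 8300 + 120 × 26.6 = 11492 ft.
Field Y is higher by 11492 − 2268 = 9224 ft.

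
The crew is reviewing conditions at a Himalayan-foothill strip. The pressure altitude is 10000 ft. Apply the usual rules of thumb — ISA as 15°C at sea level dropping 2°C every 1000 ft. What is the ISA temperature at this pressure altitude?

-5°C

ISA temperature = 15 − 2 × (10000/1000) = 15 − 20 = -5°C.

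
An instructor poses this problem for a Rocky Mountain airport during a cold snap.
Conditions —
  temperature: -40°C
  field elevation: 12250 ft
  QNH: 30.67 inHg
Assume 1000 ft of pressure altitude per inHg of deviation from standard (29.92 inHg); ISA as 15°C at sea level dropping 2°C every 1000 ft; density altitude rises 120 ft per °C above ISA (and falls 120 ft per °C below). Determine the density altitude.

7660 ft

Pressure altitude = 12250 + (29.92 − 30.67) × 1000 = 12250 + (-750) = 11500 ft.
ISA temperature at 11500 ft = 15 − 2 × (11500/1000) = -8°C.
ISA deviation = -40 − (-8) = -32°C.
Density altitude = 11500 + 120 × (-32) = 7660 ft.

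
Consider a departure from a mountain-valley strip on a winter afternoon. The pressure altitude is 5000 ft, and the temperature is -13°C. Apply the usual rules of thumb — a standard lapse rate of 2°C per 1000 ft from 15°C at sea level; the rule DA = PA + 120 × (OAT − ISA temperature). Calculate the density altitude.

2840 ft

ISA temperature at 5000 ft = 15 − 2 × (5000/1000) = 5°C.
ISA deviation = -13 − 5 = -18°C.
Density altitude = 5000 + 120 × (-18) = 5000 + (-2160) = 2840 ft.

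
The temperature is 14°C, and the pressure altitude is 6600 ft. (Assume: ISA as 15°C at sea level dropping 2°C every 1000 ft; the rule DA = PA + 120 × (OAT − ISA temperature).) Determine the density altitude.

ISA temperature at 6600 ft = 15 − 2 × (6600/1000) = 1.8°C.
ISA deviation = 14 − 1.8 = +12.2°C.
Density altitude = 6600 + 120 × (12.2) = 6600 + (+1464) = 8064 ft.

8064 ft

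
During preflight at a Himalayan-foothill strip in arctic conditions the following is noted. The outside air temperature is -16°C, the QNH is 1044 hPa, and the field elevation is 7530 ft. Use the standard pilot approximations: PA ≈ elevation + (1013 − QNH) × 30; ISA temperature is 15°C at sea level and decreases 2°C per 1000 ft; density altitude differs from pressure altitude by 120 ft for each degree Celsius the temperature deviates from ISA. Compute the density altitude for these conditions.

4464 ft

Pressure altitude = 7530 + (1013 − 1044) × 30 = 7530 + (-930) = 6600 ft.
ISA temperature at 6600 ft = 15 − 2 × (6600/1000) = 1.8°C.
ISA deviation = -16 − 1.8 = -17.8°C.
Density altitude = 6600 + 120 × (-17.8) = 4464 ft.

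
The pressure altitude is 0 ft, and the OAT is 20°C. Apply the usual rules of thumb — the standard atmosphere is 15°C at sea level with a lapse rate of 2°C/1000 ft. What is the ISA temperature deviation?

ISA temperature at 0 ft = 15 − 2 × (0/1000) = 15°C.
Deviation = OAT − ISA = 20 − 15 = +5°C.

ISA+5°C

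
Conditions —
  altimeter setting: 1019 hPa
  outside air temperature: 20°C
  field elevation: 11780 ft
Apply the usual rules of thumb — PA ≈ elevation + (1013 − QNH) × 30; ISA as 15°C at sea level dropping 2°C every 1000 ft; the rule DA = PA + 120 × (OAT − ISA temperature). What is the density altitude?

14984 ft

Pressure altitude = 11780 + (1013 − 1019) × 30 = 11780 + (-180) = 11600 ft.
ISA temperature at 11600 ft = 15 − 2 × (11600/1000) = -8.2°C.
ISA deviation = 20 − (-8.2) = +28.2°C.
Density altitude = 11600 + 120 × (28.2) = 14984 ft.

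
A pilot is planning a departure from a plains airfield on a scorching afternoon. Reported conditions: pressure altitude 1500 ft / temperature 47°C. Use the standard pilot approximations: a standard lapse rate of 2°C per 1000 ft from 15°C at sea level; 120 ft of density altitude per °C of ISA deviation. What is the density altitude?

5700 ft

ISA temperature at 1500 ft = 15 − 2 × (1500/1000) = 12°C.
ISA deviation = 47 − 12 = +35°C.
Density altitude = 1500 + 120 × (35) = 1500 + (+4200) = 5700 ft.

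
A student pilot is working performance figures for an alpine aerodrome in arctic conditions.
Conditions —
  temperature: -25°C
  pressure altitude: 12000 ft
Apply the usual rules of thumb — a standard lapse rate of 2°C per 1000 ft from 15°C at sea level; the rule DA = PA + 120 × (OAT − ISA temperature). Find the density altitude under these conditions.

ISA temperature at 12000 ft = 15 − 2 × (12000/1000) = -9°C.
ISA deviation = -25 − (-9) = -16°C.
Density altitude = 12000 + 120 × (-16) = 12000 + (-1920) = 10080 ft.

10080 ft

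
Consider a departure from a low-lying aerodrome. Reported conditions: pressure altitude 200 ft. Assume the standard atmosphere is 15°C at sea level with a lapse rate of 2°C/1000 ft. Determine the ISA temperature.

14.6°C

ISA temperature = 15 − 2 × (200/1000) = 15 − 0.4 = 14.6°C.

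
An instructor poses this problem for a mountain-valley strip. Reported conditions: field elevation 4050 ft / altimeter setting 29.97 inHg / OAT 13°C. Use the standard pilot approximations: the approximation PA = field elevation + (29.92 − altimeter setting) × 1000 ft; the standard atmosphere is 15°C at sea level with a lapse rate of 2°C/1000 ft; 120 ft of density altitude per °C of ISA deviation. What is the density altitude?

Pressure altitude = 4050 + (29.92 − 29.97) × 1000 = 4050 + (-50) = 4000 ft.
ISA temperature at 4000 ft = 15 − 2 × (4000/1000) = 7°C.
ISA deviation = 13 − 7 = +6°C.
Density altitude = 4000 + 120 × (6) = 4720 ft.

4720 ft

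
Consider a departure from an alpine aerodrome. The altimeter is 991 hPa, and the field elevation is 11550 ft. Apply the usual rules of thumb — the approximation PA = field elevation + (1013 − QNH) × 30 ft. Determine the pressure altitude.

Pressure correction = (1013 − 991) × 30 = +660 ft.
Pressure altitude = 11550 + (+660) = 12210 ft.

12210 ft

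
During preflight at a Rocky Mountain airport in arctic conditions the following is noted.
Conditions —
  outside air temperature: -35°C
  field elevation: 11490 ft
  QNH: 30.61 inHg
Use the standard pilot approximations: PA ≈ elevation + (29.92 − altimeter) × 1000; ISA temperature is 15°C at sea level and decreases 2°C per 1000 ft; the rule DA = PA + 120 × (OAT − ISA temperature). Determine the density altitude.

7392 ft

Pressure altitude = 11490 + (29.92 − 30.61) × 1000 = 11490 + (-690) = 10800 ft.
ISA temperature at 10800 ft = 15 − 2 × (10800/1000) = -6.6°C.
ISA deviation = -35 − (-6.6) = -28.4°C.
Density altitude = 10800 + 120 × (-28.4) = 7392 ft.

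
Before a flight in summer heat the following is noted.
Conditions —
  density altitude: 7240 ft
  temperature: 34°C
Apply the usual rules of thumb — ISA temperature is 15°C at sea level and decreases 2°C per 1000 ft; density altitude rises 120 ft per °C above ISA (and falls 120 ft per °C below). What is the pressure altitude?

DA = PA + 120 × (OAT − (15 − 2·PA/1000)) = PA + 120·OAT − 1800 + 0.24·PA = 1.24·PA + 120·OAT − 1800.
So 1.24·PA = 7240 − 120 × 34 + 1800 = 4960.
PA = 4960 / 1.24 = 4000 ft.

4000 ft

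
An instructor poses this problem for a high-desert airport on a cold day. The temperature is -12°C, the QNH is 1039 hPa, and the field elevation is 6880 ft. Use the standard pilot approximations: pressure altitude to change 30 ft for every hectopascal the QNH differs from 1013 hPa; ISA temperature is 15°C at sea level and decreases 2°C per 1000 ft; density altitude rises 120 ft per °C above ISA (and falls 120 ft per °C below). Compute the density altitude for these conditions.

4324 ft

Pressure altitude = 6880 + (1013 − 1039) × 30 = 6880 + (-780) = 6100 ft.
ISA temperature at 6100 ft = 15 − 2 × (6100/1000) = 2.8°C.
ISA deviation = -12 − 2.8 = -14.8°C.
Density altitude = 6100 + 120 × (-14.8) = 4324 ft.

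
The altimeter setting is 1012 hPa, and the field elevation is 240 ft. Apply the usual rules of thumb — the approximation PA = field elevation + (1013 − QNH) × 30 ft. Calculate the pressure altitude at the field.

Pressure correction = (1013 − 1012) × 30 = +30 ft.
Pressure altitude = 240 + (+30) = 270 ft.

270 ft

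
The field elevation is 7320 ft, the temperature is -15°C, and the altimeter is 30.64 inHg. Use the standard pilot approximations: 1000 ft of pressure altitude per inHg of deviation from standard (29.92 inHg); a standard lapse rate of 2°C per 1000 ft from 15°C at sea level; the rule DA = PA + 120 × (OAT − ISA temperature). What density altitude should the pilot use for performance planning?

Pressure altitude = 7320 + (29.92 − 30.64) × 1000 = 7320 + (-720) = 6600 ft.
ISA temperature at 6600 ft = 15 − 2 × (6600/1000) = 1.8°C.
ISA deviation = -15 − 1.8 = -16.8°C.
Density altitude = 6600 + 120 × (-16.8) = 4584 ft.

4584 ft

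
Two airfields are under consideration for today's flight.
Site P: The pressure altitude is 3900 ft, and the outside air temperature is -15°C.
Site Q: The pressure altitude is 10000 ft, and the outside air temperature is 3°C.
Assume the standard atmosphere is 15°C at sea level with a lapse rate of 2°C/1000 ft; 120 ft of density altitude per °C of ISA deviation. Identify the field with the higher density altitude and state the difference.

Site P: ISA temp = 7.2°C, deviation -22.2°C, DA = 3900 + 120 × (-22.2) = 1236 ft.
Site Q: ISA temp = -5°C, deviation +8°C, DA = 10000 + 120 × 8 = 10960 ft.
Site Q is higher by 10960 − 1236 = 9724 ft.

Site Q by 9724 ft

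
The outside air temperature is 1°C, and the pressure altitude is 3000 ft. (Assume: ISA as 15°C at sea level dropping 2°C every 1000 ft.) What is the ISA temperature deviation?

ISA temperature at 3000 ft = 15 − 2 × (3000/1000) = 9°C.
Deviation = OAT − ISA = 1 − 9 = -8°C.

ISA-8°C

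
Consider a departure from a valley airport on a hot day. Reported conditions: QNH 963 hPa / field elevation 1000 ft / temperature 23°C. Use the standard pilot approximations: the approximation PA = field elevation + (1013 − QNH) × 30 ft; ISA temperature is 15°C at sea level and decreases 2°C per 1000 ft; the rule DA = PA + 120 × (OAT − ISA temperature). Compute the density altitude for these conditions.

4060 ft

Pressure altitude = 1000 + (1013 − 963) × 30 = 1000 + (+1500) = 2500 ft.
ISA temperature at 2500 ft = 15 − 2 × (2500/1000) = 10°C.
ISA deviation = 23 − 10 = +13°C.
Density altitude = 2500 + 120 × (13) = 4060 ft.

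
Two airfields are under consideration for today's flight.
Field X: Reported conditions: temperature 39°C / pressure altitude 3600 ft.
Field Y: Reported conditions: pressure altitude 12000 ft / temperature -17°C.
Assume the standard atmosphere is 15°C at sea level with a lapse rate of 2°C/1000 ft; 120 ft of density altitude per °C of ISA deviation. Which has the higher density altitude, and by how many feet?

Field X: ISA temp = 7.8°C, deviation +31.2°C, DA = 3600 + 120 × 31.2 = 7344 ft.
Field Y: ISA temp = -9°C, deviation -8°C, DA = 12000 + 120 × (-8) = 11040 ft.
Field Y is higher by 11040 − 7344 = 3696 ft.

Field Y by 3696 ft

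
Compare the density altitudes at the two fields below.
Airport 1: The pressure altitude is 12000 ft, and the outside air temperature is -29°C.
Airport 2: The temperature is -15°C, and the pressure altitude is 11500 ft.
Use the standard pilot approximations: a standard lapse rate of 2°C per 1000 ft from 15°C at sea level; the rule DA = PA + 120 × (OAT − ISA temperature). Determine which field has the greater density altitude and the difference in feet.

Airport 2 by 1060 ft

Airport 1: ISA temp = -9°C, deviation -20°C, DA = 12000 + 120 × (-20) = 9600 ft.
Airport 2: ISA temp = -8°C, deviation -7°C, DA = 11500 + 120 × (-7) = 10660 ft.
Airport 2 is higher by 10660 − 9600 = 1060 ft.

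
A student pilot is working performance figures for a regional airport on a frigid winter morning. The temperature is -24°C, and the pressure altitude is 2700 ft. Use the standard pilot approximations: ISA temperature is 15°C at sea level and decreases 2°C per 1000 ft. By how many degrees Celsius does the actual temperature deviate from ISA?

ISA-33.6°C

ISA temperature at 2700 ft = 15 − 2 × (2700/1000) = 9.6°C.
Deviation = OAT − ISA = -24 − 9.6 = -33.6°C.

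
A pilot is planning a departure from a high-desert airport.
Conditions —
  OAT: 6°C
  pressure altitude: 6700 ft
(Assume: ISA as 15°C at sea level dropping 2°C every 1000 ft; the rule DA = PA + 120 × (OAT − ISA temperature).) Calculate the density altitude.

7228 ft

ISA temperature at 6700 ft = 15 − 2 × (6700/1000) = 1.6°C.
ISA deviation = 6 − 1.6 = +4.4°C.
Density altitude = 6700 + 120 × (4.4) = 6700 + (+528) = 7228 ft.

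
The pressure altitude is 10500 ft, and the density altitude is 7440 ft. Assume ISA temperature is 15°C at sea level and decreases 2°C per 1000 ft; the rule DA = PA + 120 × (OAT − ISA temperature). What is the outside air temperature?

Density altitude − pressure altitude = 7440 − 10500 = -3060 ft.
At 120 ft/°C that is an ISA deviation of -3060/120 = -25.5°C.
ISA temperature at 10500 ft = 15 − 2 × (10500/1000) = -6°C.
OAT = ISA + deviation = -6 + (-25.5) = -31.5°C.

-31.5°C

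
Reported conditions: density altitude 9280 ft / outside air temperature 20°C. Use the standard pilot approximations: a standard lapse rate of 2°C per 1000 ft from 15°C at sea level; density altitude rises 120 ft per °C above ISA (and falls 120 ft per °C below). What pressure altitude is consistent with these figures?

7000 ft

DA = PA + 120 × (OAT − (15 − 2·PA/1000)) = PA + 120·OAT − 1800 + 0.24·PA = 1.24·PA + 120·OAT − 1800.
So 1.24·PA = 9280 − 120 × 20 + 1800 = 8680.
PA = 8680 / 1.24 = 7000 ft.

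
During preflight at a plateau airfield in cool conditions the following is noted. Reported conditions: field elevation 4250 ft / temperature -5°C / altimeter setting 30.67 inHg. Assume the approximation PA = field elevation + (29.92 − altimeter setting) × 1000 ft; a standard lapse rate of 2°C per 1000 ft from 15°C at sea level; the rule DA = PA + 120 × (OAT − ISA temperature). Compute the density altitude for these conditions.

1940 ft

Pressure altitude = 4250 + (29.92 − 30.67) × 1000 = 4250 + (-750) = 3500 ft.
ISA temperature at 3500 ft = 15 − 2 × (3500/1000) = 8°C.
ISA deviation = -5 − 8 = -13°C.
Density altitude = 3500 + 120 × (-13) = 1940 ft.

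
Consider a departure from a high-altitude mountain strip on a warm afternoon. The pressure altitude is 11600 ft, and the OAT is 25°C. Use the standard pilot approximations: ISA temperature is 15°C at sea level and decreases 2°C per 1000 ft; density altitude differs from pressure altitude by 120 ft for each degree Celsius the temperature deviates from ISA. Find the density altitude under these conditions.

15584 ft

ISA temperature at 11600 ft = 15 − 2 × (11600/1000) = -8.2°C.
ISA deviation = 25 − (-8.2) = +33.2°C.
Density altitude = 11600 + 120 × (33.2) = 11600 + (+3984) = 15584 ft.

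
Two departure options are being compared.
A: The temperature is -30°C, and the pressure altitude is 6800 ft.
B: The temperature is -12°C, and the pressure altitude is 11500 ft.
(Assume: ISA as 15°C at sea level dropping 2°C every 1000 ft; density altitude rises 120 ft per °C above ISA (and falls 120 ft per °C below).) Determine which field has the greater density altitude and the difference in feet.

B by 7988 ft

A: ISA temp = 1.4°C, deviation -31.4°C, DA = 6800 + 120 × (-31.4) = 3032 ft.
B: ISA temp = -8°C, deviation -4°C, DA = 11500 + 120 × (-4) = 11020 ft.
B is higher by 11020 − 3032 = 7988 ft.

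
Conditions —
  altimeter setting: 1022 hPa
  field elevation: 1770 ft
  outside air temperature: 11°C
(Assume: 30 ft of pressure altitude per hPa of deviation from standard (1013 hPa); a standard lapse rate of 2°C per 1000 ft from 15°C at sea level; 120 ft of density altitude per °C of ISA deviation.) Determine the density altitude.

1380 ft

Pressure altitude = 1770 + (1013 − 1022) × 30 = 1770 + (-270) = 1500 ft.
ISA temperature at 1500 ft = 15 − 2 × (1500/1000) = 12°C.
ISA deviation = 11 − 12 = -1°C.
Density altitude = 1500 + 120 × (-1) = 1380 ft.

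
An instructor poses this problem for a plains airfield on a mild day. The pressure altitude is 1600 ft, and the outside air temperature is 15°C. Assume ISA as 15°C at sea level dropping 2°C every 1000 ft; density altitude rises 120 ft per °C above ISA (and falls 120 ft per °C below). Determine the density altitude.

1984 ft

ISA temperature at 1600 ft = 15 − 2 × (1600/1000) = 11.8°C.
ISA deviation = 15 − 11.8 = +3.2°C.
Density altitude = 1600 + 120 × (3.2) = 1600 + (+384) = 1984 ft.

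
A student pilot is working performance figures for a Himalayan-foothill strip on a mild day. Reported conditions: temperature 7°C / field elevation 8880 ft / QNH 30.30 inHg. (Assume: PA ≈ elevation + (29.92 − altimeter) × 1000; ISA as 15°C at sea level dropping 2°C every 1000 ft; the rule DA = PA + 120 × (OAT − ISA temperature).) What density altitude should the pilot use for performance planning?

9580 ft

Pressure altitude = 8880 + (29.92 − 30.30) × 1000 = 8880 + (-380) = 8500 ft.
ISA temperature at 8500 ft = 15 − 2 × (8500/1000) = -2°C.
ISA deviation = 7 − (-2) = +9°C.
Density altitude = 8500 + 120 × (9) = 9580 ft.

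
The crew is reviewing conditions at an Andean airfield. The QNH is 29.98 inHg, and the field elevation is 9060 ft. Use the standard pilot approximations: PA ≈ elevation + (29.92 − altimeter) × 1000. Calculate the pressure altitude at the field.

9000 ft

Pressure correction = (29.92 − 29.98) × 1000 = -60 ft.
Pressure altitude = 9060 + (-60) = 9000 ft.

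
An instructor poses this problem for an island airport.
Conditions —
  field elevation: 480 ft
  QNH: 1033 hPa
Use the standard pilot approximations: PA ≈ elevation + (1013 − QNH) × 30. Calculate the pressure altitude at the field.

-120 ft

Pressure correction = (1013 − 1033) × 30 = -600 ft.
Pressure altitude = 480 + (-600) = -120 ft.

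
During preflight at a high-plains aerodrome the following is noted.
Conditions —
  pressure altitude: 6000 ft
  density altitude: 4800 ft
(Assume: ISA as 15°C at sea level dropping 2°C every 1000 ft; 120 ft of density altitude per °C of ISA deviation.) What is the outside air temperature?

-7°C

Density altitude − pressure altitude = 4800 − 6000 = -1200 ft.
At 120 ft/°C that is an ISA deviation of -1200/120 = -10°C.
ISA temperature at 6000 ft = 15 − 2 × (6000/1000) = 3°C.
OAT = ISA + deviation = 3 + (-10) = -7°C.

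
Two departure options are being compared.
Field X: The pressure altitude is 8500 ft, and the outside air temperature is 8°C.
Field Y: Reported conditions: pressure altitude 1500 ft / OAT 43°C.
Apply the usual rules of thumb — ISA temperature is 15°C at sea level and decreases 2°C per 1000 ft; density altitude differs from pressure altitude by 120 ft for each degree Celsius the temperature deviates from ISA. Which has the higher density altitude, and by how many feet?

Field X by 4480 ft

Field X: ISA temp = -2°C, deviation +10°C, DA = 8500 + 120 × 10 = 9700 ft.
Field Y: ISA temp = 12°C, deviation +31°C, DA = 1500 + 120 × 31 = 5220 ft.
Field X is higher by 9700 − 5220 = 4480 ft.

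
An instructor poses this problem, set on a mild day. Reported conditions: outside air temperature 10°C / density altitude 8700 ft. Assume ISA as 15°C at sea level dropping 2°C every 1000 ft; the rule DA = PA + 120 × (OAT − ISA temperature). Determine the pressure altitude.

7500 ft

DA = PA + 120 × (OAT − (15 − 2·PA/1000)) = PA + 120·OAT − 1800 + 0.24·PA = 1.24·PA + 120·OAT − 1800.
So 1.24·PA = 8700 − 120 × 10 + 1800 = 9300.
PA = 9300 / 1.24 = 7500 ft.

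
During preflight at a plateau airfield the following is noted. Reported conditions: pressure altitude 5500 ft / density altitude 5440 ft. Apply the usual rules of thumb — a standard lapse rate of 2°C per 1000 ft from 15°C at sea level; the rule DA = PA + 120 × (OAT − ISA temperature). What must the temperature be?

Density altitude − pressure altitude = 5440 − 5500 = -60 ft.
At 120 ft/°C that is an ISA deviation of -60/120 = -0.5°C.
ISA temperature at 5500 ft = 15 − 2 × (5500/1000) = 4°C.
OAT = ISA + deviation = 4 + (-0.5) = 3.5°C.

3.5°C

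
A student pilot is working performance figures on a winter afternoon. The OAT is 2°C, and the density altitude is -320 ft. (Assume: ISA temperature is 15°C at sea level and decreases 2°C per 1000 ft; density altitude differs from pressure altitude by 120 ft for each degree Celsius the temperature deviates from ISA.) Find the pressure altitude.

DA = PA + 120 × (OAT − (15 − 2·PA/1000)) = PA + 120·OAT − 1800 + 0.24·PA = 1.24·PA + 120·OAT − 1800.
So 1.24·PA = -320 − 120 × 2 + 1800 = 1240.
PA = 1240 / 1.24 = 1000 ft.

1000 ft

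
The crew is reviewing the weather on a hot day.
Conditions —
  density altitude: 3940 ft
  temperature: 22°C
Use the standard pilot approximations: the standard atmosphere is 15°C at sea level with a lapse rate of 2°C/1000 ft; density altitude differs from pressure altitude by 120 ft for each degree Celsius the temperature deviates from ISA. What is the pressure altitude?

DA = PA + 120 × (OAT − (15 − 2·PA/1000)) = PA + 120·OAT − 1800 + 0.24·PA = 1.24·PA + 120·OAT − 1800.
So 1.24·PA = 3940 − 120 × 22 + 1800 = 3100.
PA = 3100 / 1.24 = 2500 ft.

2500 ft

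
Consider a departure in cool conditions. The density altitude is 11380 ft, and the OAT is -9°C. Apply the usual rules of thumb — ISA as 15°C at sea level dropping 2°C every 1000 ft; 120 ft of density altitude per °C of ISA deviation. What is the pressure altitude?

DA = PA + 120 × (OAT − (15 − 2·PA/1000)) = PA + 120·OAT − 1800 + 0.24·PA = 1.24·PA + 120·OAT − 1800.
So 1.24·PA = 11380 − 120 × (-9) + 1800 = 14260.
PA = 14260 / 1.24 = 11500 ft.

11500 ft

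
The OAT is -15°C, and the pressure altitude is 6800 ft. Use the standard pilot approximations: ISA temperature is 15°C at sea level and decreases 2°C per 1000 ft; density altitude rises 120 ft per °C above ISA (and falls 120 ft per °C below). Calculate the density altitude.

ISA temperature at 6800 ft = 15 − 2 × (6800/1000) = 1.4°C.
ISA deviation = -15 − 1.4 = -16.4°C.
Density altitude = 6800 + 120 × (-16.4) = 6800 + (-1968) = 4832 ft.

4832 ft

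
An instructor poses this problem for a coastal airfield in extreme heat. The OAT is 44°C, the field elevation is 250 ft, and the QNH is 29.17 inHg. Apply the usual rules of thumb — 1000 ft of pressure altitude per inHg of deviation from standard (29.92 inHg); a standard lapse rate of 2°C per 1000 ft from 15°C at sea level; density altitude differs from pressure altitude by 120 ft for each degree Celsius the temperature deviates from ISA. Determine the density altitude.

4720 ft

Pressure altitude = 250 + (29.92 − 29.17) × 1000 = 250 + (+750) = 1000 ft.
ISA temperature at 1000 ft = 15 − 2 × (1000/1000) = 13°C.
ISA deviation = 44 − 13 = +31°C.
Density altitude = 1000 + 120 × (31) = 4720 ft.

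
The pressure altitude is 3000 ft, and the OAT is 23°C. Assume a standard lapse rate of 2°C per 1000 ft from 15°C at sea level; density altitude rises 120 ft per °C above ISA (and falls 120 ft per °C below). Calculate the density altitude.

ISA temperature at 3000 ft = 15 − 2 × (3000/1000) = 9°C.
ISA deviation = 23 − 9 = +14°C.
Density altitude = 3000 + 120 × (14) = 3000 + (+1680) = 4680 ft.

4680 ft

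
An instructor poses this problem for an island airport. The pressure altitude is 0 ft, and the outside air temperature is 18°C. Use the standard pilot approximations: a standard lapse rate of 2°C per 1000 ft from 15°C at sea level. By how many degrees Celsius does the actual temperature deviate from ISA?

ISA+3°C

ISA temperature at 0 ft = 15 − 2 × (0/1000) = 15°C.
Deviation = OAT − ISA = 18 − 15 = +3°C.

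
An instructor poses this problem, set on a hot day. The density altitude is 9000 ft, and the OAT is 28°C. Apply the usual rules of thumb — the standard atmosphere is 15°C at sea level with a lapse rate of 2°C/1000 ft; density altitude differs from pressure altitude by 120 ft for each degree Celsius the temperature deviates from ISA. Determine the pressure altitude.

DA = PA + 120 × (OAT − (15 − 2·PA/1000)) = PA + 120·OAT − 1800 + 0.24·PA = 1.24·PA + 120·OAT − 1800.
So 1.24·PA = 9000 − 120 × 28 + 1800 = 7440.
PA = 7440 / 1.24 = 6000 ft.

6000 ft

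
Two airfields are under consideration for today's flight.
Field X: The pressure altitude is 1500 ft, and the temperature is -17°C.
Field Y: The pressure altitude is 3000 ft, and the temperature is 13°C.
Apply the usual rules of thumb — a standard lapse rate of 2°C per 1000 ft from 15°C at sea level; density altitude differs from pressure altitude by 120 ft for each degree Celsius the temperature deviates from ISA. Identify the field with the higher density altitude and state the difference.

Field X: ISA temp = 12°C, deviation -29°C, DA = 1500 + 120 × (-29) = -1980 ft.
Field Y: ISA temp = 9°C, deviation +4°C, DA = 3000 + 120 × 4 = 3480 ft.
Field Y is higher by 3480 − (-1980) = 5460 ft.

Field Y by 5460 ft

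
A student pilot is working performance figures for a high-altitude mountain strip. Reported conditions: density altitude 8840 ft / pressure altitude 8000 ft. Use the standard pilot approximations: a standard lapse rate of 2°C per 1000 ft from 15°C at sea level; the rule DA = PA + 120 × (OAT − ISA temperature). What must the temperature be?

Density altitude − pressure altitude = 8840 − 8000 = +840 ft.
At 120 ft/°C that is an ISA deviation of 840/120 = +7°C.
ISA temperature at 8000 ft = 15 − 2 × (8000/1000) = -1°C.
OAT = ISA + deviation = -1 + (+7) = 6°C.

6°C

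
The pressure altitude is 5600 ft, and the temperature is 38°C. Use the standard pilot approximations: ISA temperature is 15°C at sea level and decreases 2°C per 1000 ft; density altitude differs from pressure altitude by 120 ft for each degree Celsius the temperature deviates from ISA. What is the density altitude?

9704 ft

ISA temperature at 5600 ft = 15 − 2 × (5600/1000) = 3.8°C.
ISA deviation = 38 − 3.8 = +34.2°C.
Density altitude = 5600 + 120 × (34.2) = 5600 + (+4104) = 9704 ft.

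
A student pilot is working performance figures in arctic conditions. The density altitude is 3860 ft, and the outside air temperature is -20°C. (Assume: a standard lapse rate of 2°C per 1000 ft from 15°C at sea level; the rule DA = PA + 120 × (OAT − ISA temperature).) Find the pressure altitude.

6500 ft

DA = PA + 120 × (OAT − (15 − 2·PA/1000)) = PA + 120·OAT − 1800 + 0.24·PA = 1.24·PA + 120·OAT − 1800.
So 1.24·PA = 3860 − 120 × (-20) + 1800 = 8060.
PA = 8060 / 1.24 = 6500 ft.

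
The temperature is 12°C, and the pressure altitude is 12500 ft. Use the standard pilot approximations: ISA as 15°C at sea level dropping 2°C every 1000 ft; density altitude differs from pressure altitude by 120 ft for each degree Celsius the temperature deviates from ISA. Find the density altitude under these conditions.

15140 ft

ISA temperature at 12500 ft = 15 − 2 × (12500/1000) = -10°C.
ISA deviation = 12 − (-10) = +22°C.
Density altitude = 12500 + 120 × (22) = 12500 + (+2640) = 15140 ft.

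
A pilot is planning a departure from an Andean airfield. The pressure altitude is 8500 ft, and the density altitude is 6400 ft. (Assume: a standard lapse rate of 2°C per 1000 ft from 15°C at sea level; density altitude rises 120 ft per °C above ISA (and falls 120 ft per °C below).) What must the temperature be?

-19.5°C

Density altitude − pressure altitude = 6400 − 8500 = -2100 ft.
At 120 ft/°C that is an ISA deviation of -2100/120 = -17.5°C.
ISA temperature at 8500 ft = 15 − 2 × (8500/1000) = -2°C.
OAT = ISA + deviation = -2 + (-17.5) = -19.5°C.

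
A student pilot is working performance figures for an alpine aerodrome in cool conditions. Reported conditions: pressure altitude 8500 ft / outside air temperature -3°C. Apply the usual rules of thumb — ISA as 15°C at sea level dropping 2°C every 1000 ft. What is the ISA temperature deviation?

ISA-1°C

ISA temperature at 8500 ft = 15 − 2 × (8500/1000) = -2°C.
Deviation = OAT − ISA = -3 − (-2) = -1°C.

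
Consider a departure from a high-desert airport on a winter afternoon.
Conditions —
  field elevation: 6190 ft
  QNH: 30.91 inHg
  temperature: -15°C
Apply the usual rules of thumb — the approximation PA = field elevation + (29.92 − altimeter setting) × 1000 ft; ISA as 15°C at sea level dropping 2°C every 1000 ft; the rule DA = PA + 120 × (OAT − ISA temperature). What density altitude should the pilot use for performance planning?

2848 ft

Pressure altitude = 6190 + (29.92 − 30.91) × 1000 = 6190 + (-990) = 5200 ft.
ISA temperature at 5200 ft = 15 − 2 × (5200/1000) = 4.6°C.
ISA deviation = -15 − 4.6 = -19.6°C.
Density altitude = 5200 + 120 × (-19.6) = 2848 ft.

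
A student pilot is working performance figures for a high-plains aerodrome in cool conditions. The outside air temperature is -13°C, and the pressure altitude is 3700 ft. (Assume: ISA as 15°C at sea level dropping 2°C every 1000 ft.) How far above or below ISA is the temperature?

ISA temperature at 3700 ft = 15 − 2 × (3700/1000) = 7.6°C.
Deviation = OAT − ISA = -13 − 7.6 = -20.6°C.

ISA-20.6°C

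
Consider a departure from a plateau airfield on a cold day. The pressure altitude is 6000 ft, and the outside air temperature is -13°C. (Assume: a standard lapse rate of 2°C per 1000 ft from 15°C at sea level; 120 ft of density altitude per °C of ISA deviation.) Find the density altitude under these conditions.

ISA temperature at 6000 ft = 15 − 2 × (6000/1000) = 3°C.
ISA deviation = -13 − 3 = -16°C.
Density altitude = 6000 + 120 × (-16) = 6000 + (-1920) = 4080 ft.

4080 ft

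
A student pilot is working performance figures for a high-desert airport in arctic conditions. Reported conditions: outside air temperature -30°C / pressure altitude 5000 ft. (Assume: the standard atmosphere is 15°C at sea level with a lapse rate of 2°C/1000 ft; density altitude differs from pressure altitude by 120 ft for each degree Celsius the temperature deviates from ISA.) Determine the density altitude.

800 ft

ISA temperature at 5000 ft = 15 − 2 × (5000/1000) = 5°C.
ISA deviation = -30 − 5 = -35°C.
Density altitude = 5000 + 120 × (-35) = 5000 + (-4200) = 800 ft.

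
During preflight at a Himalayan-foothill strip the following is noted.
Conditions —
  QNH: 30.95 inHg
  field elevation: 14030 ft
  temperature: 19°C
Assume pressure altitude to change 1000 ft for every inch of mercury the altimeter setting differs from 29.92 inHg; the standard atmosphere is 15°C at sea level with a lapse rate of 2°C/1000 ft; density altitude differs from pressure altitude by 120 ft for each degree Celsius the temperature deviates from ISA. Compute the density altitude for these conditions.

16600 ft

Pressure altitude = 14030 + (29.92 − 30.95) × 1000 = 14030 + (-1030) = 13000 ft.
ISA temperature at 13000 ft = 15 − 2 × (13000/1000) = -11°C.
ISA deviation = 19 − (-11) = +30°C.
Density altitude = 13000 + 120 × (30) = 16600 ft.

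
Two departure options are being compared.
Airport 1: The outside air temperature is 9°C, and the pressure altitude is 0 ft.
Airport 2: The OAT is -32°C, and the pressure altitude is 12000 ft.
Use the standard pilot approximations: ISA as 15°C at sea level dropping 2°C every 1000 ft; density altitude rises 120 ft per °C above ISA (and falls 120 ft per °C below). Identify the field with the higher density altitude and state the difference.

Airport 1: ISA temp = 15°C, deviation -6°C, DA = 0 + 120 × (-6) = -720 ft.
Airport 2: ISA temp = -9°C, deviation -23°C, DA = 12000 + 120 × (-23) = 9240 ft.
Airport 2 is higher by 9240 − (-720) = 9960 ft.

Airport 2 by 9960 ft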